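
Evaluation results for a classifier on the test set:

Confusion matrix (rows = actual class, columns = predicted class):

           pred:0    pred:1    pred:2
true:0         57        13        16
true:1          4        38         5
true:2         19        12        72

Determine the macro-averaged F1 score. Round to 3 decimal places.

Per-class F1 score (2·TP/(2·TP+FP+FN)):
  0: TP=57, FP=4+19=23, FN=13+16=29 → 114/166 = 0.6867
  1: TP=38, FP=13+12=25, FN=4+5=9 → 76/110 = 0.6909
  2: TP=72, FP=16+5=21, FN=19+12=31 → 144/196 = 0.7347
Macro-F1 score = mean = (0.6867 + 0.6909 + 0.7347) / 3 = 0.704

0.704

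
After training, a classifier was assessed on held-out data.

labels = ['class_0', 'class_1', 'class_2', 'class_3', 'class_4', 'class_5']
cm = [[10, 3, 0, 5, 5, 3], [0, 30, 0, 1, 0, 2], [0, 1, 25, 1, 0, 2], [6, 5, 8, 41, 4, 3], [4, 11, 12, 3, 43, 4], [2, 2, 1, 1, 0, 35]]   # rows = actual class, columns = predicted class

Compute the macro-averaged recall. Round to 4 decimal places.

0.6966

Per-class recall (TP/(TP+FN)):
  class_0: TP=10, FN=3+0+5+5+3=16 → 10/26 = 0.38462
  class_1: TP=30, FN=0+0+1+0+2=3 → 30/33 = 0.90909
  class_2: TP=25, FN=0+1+1+0+2=4 → 25/29 = 0.86207
  class_3: TP=41, FN=6+5+8+4+3=26 → 41/67 = 0.61194
  class_4: TP=43, FN=4+11+12+3+4=34 → 43/77 = 0.55844
  class_5: TP=35, FN=2+2+1+1+0=6 → 35/41 = 0.85366
Macro-recall = mean = (0.38462 + 0.90909 + 0.86207 + 0.61194 + 0.55844 + 0.85366) / 6 = 0.6966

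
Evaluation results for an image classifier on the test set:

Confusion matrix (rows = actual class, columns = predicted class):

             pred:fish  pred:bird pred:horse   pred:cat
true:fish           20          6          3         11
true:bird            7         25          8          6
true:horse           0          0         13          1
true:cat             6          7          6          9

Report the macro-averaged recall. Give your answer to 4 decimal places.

0.5734

Per-class recall (TP/(TP+FN)):
  fish: TP=20, FN=6+3+11=20 → 20/40 = 0.50000
  bird: TP=25, FN=7+8+6=21 → 25/46 = 0.54348
  horse: TP=13, FN=0+0+1=1 → 13/14 = 0.92857
  cat: TP=9, FN=6+7+6=19 → 9/28 = 0.32143
Macro-recall = mean = (0.50000 + 0.54348 + 0.92857 + 0.32143) / 4 = 0.5734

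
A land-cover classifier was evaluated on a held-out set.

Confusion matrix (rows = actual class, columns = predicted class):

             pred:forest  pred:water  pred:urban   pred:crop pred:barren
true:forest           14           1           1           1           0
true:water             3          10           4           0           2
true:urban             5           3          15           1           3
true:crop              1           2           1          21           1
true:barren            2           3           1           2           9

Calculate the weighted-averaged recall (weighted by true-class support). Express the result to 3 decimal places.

Per-class recall (TP/(TP+FN)):
  forest: TP=14, FN=1+1+1+0=3 → 14/17 = 0.8235
  water: TP=10, FN=3+4+0+2=9 → 10/19 = 0.5263
  urban: TP=15, FN=5+3+1+3=12 → 15/27 = 0.5556
  crop: TP=21, FN=1+2+1+1=5 → 21/26 = 0.8077
  barren: TP=9, FN=2+3+1+2=8 → 9/17 = 0.5294
Weighted-recall = Σ (supportᵢ/N)·recallᵢ with N=106: (17/106)·0.8235 + (19/106)·0.5263 + (27/106)·0.5556 + (26/106)·0.8077 + (17/106)·0.5294 = 0.651

0.651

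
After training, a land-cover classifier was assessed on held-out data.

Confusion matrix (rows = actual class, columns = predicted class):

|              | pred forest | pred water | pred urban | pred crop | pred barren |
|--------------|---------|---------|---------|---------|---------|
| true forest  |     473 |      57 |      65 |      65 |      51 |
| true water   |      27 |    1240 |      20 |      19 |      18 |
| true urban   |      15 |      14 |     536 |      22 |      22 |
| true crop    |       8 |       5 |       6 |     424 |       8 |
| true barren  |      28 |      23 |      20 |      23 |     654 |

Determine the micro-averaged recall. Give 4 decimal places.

Micro-averaging pools counts across classes: ΣTP=3327, ΣFP=516, ΣFN=516.
Micro-recall = TP/(TP+FN) on pooled counts = 0.8657 (equals overall accuracy in single-label multiclass).

0.8657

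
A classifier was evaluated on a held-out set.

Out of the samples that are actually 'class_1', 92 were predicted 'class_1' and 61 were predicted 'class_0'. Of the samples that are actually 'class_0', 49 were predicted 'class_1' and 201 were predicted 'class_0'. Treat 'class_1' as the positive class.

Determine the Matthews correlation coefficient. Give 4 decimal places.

MCC = (TP·TN − FP·FN) / √((TP+FP)(TP+FN)(TN+FP)(TN+FN))
Numerator = 92·201 − 49·61 = 15503
Denominator = √(141·153·250·262) = √1413031500 = 37590.3113
MCC = 15503 / 37590.3113 = 0.4124

0.4124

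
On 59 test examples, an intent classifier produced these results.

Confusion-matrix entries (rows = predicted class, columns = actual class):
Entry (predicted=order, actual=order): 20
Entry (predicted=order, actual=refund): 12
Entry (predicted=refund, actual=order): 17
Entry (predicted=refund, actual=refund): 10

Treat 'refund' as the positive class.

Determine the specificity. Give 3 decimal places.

0.541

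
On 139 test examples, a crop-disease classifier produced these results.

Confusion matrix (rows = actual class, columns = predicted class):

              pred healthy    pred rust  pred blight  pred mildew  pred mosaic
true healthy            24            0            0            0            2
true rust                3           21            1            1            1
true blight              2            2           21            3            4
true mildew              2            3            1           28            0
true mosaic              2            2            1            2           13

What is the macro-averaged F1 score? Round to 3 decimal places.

0.760

Per-class F1 score (2·TP/(2·TP+FP+FN)):
  healthy: TP=24, FP=3+2+2+2=9, FN=0+0+0+2=2 → 48/59 = 0.8136
  rust: TP=21, FP=0+2+3+2=7, FN=3+1+1+1=6 → 42/55 = 0.7636
  blight: TP=21, FP=0+1+1+1=3, FN=2+2+3+4=11 → 42/56 = 0.7500
  mildew: TP=28, FP=0+1+3+2=6, FN=2+3+1+0=6 → 56/68 = 0.8235
  mosaic: TP=13, FP=2+1+4+0=7, FN=2+2+1+2=7 → 26/40 = 0.6500
Macro-F1 score = mean = (0.8136 + 0.7636 + 0.7500 + 0.8235 + 0.6500) / 5 = 0.760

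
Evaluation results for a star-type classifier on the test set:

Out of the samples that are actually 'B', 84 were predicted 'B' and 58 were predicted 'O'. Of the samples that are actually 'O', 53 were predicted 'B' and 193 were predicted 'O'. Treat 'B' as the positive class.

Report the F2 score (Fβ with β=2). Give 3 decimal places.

Fβ = (1+β²)·TP / ((1+β²)·TP + β²·FN + FP), with β²=4
= 5·84 / (5·84 + 4·58 + 53) = 0.596

0.596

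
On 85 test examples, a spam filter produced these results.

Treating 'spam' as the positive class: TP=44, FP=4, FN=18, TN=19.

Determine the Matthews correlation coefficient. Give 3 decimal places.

MCC = (TP·TN − FP·FN) / √((TP+FP)(TP+FN)(TN+FP)(TN+FN))
Numerator = 44·19 − 4·18 = 764
Denominator = √(48·62·23·37) = √2532576 = 1591.4069
MCC = 764 / 1591.4069 = 0.480

0.480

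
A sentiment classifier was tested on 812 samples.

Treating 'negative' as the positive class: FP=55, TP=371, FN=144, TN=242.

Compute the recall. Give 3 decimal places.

Recall = TP/(TP+FN) = 371/(371+144) = 371/515 = 0.720

0.720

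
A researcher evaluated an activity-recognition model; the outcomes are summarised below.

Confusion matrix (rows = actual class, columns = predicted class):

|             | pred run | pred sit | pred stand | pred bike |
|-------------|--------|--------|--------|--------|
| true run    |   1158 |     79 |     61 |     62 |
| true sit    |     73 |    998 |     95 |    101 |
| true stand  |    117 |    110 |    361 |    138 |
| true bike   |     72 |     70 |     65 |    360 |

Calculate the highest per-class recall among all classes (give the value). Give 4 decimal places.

0.8515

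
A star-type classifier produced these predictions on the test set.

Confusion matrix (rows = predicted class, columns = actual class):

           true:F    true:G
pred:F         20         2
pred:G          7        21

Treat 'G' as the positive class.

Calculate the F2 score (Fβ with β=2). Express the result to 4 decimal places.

Fβ = (1+β²)·TP / ((1+β²)·TP + β²·FN + FP), with β²=4
= 5·21 / (5·21 + 4·2 + 7) = 0.8750

0.8750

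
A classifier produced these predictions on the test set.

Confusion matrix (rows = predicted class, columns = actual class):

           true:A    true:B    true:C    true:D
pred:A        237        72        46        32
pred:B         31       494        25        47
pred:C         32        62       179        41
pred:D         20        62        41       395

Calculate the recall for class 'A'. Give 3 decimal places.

0.741

Take TP from the diagonal, FP from the rest of the 'A' prediction marginal, FN from the rest of the 'A' actual marginal.
recall = TP/(TP+FN).
A: TP=237, FN=31+32+20=83 → 237/320 = 0.7406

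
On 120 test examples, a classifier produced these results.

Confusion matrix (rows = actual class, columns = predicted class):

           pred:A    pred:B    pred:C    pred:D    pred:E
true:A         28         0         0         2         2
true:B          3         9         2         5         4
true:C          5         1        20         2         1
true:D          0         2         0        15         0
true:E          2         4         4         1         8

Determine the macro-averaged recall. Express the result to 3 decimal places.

Per-class recall (TP/(TP+FN)):
  A: TP=28, FN=0+0+2+2=4 → 28/32 = 0.8750
  B: TP=9, FN=3+2+5+4=14 → 9/23 = 0.3913
  C: TP=20, FN=5+1+2+1=9 → 20/29 = 0.6897
  D: TP=15, FN=0+2+0+0=2 → 15/17 = 0.8824
  E: TP=8, FN=2+4+4+1=11 → 8/19 = 0.4211
Macro-recall = mean = (0.8750 + 0.3913 + 0.6897 + 0.8824 + 0.4211) / 5 = 0.652

0.652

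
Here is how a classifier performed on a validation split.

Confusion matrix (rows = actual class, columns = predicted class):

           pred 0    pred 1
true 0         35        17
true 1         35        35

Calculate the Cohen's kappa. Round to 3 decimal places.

Observed agreement pₒ = trace/N = 70/122 = 0.5738
Expected agreement pₑ = Σ (rowᵢ·colᵢ)/N² = (52·70 + 70·52)/122² = 0.4891
κ = (pₒ − pₑ)/(1 − pₑ) = (0.5738 − 0.4891)/(1 − 0.4891) = 0.166

0.166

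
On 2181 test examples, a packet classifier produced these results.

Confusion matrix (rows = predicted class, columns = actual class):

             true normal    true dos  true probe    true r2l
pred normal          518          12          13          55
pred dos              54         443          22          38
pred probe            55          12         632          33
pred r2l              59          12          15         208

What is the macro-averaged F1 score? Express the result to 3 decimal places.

0.805

Per-class F1 score (2·TP/(2·TP+FP+FN)):
  normal: TP=518, FP=12+13+55=80, FN=54+55+59=168 → 1036/1284 = 0.8069
  dos: TP=443, FP=54+22+38=114, FN=12+12+12=36 → 886/1036 = 0.8552
  probe: TP=632, FP=55+12+33=100, FN=13+22+15=50 → 1264/1414 = 0.8939
  r2l: TP=208, FP=59+12+15=86, FN=55+38+33=126 → 416/628 = 0.6624
Macro-F1 score = mean = (0.8069 + 0.8552 + 0.8939 + 0.6624) / 4 = 0.805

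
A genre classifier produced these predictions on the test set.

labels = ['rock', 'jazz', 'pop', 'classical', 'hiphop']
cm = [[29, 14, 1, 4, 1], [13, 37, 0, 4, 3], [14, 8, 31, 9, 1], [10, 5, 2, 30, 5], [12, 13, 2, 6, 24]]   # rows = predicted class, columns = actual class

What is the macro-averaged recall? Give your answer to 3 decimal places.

0.597

Per-class recall (TP/(TP+FN)):
  rock: TP=29, FN=13+14+10+12=49 → 29/78 = 0.3718
  jazz: TP=37, FN=14+8+5+13=40 → 37/77 = 0.4805
  pop: TP=31, FN=1+0+2+2=5 → 31/36 = 0.8611
  classical: TP=30, FN=4+4+9+6=23 → 30/53 = 0.5660
  hiphop: TP=24, FN=1+3+1+5=10 → 24/34 = 0.7059
Macro-recall = mean = (0.3718 + 0.4805 + 0.8611 + 0.5660 + 0.7059) / 5 = 0.597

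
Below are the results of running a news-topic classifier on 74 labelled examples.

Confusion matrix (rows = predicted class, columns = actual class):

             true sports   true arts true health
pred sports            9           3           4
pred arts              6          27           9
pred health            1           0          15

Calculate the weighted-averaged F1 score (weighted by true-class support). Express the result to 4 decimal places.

Per-class F1 score (2·TP/(2·TP+FP+FN)):
  sports: TP=9, FP=3+4=7, FN=6+1=7 → 18/32 = 0.56250
  arts: TP=27, FP=6+9=15, FN=3+0=3 → 54/72 = 0.75000
  health: TP=15, FP=1+0=1, FN=4+9=13 → 30/44 = 0.68182
Weighted-F1 score = Σ (supportᵢ/N)·F1 scoreᵢ with N=74: (16/74)·0.56250 + (30/74)·0.75000 + (28/74)·0.68182 = 0.6837

0.6837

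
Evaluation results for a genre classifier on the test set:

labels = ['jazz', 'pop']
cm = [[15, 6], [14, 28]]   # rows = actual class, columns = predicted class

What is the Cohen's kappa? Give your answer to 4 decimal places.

0.3478

Observed agreement pₒ = trace/N = 43/63 = 0.68254
Expected agreement pₑ = Σ (rowᵢ·colᵢ)/N² = (21·29 + 42·34)/63² = 0.51323
κ = (pₒ − pₑ)/(1 − pₑ) = (0.68254 − 0.51323)/(1 − 0.51323) = 0.3478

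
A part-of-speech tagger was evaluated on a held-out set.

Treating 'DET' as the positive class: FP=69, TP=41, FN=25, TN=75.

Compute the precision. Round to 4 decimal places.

0.3727

Precision = TP/(TP+FP) = 41/(41+69) = 41/110 = 0.3727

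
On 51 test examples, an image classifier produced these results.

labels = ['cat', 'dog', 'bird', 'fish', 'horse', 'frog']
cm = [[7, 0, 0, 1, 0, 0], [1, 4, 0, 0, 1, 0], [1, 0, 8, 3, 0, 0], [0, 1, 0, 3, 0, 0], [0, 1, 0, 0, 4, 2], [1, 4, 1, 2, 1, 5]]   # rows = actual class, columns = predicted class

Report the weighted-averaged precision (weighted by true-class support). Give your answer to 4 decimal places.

Per-class precision (TP/(TP+FP)):
  cat: TP=7, FP=1+1+0+0+1=3 → 7/10 = 0.70000
  dog: TP=4, FP=0+0+1+1+4=6 → 4/10 = 0.40000
  bird: TP=8, FP=0+0+0+0+1=1 → 8/9 = 0.88889
  fish: TP=3, FP=1+0+3+0+2=6 → 3/9 = 0.33333
  horse: TP=4, FP=0+1+0+0+1=2 → 4/6 = 0.66667
  frog: TP=5, FP=0+0+0+0+2=2 → 5/7 = 0.71429
Weighted-precision = Σ (supportᵢ/N)·precisionᵢ with N=51: (8/51)·0.70000 + (6/51)·0.40000 + (12/51)·0.88889 + (4/51)·0.33333 + (7/51)·0.66667 + (14/51)·0.71429 = 0.6797

0.6797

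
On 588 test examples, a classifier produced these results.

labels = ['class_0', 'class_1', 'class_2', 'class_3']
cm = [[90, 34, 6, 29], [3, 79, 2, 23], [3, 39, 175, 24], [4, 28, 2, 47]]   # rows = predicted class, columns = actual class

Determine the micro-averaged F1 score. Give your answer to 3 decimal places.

Micro-averaging pools counts across classes: ΣTP=391, ΣFP=197, ΣFN=197.
Micro-F1 score = 2·TP/(2·TP+FP+FN) on pooled counts = 0.665 (equals overall accuracy in single-label multiclass).

0.665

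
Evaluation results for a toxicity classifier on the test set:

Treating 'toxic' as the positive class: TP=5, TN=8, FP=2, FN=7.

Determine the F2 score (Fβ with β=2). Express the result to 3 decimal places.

0.455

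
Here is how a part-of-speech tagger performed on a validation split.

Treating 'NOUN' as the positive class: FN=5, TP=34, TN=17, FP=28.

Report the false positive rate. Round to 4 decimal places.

0.6222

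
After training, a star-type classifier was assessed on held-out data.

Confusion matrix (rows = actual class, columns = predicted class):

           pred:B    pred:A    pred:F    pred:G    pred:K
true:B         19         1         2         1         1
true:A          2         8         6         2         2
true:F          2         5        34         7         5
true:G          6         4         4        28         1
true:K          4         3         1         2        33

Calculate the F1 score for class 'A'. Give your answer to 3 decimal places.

One-vs-rest for 'A': TP = diagonal; FP = other classes predicted 'A'; FN = 'A' predicted as other.
F1 score = 2·TP/(2·TP+FP+FN).
A: TP=8, FP=1+5+4+3=13, FN=2+6+2+2=12 → 16/41 = 0.3902

0.390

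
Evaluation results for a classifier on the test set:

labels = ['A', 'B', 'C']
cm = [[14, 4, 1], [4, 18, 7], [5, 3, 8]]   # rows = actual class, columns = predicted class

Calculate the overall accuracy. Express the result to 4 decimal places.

0.6250

Accuracy = trace / total = (14+18+8=40) / 64 = 40/64 = 0.6250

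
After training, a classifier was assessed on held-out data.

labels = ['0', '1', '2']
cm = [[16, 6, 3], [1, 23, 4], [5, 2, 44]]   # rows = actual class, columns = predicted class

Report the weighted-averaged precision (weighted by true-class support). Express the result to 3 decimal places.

0.798

Per-class precision (TP/(TP+FP)):
  0: TP=16, FP=1+5=6 → 16/22 = 0.7273
  1: TP=23, FP=6+2=8 → 23/31 = 0.7419
  2: TP=44, FP=3+4=7 → 44/51 = 0.8627
Weighted-precision = Σ (supportᵢ/N)·precisionᵢ with N=104: (25/104)·0.7273 + (28/104)·0.7419 + (51/104)·0.8627 = 0.798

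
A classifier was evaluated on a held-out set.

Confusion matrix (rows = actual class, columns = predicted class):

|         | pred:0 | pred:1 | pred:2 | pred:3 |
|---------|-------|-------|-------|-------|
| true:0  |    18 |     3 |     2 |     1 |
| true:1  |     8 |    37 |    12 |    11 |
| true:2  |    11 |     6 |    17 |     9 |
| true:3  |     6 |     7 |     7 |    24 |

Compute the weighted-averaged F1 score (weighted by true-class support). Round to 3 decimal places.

Per-class F1 score (2·TP/(2·TP+FP+FN)):
  0: TP=18, FP=8+11+6=25, FN=3+2+1=6 → 36/67 = 0.5373
  1: TP=37, FP=3+6+7=16, FN=8+12+11=31 → 74/121 = 0.6116
  2: TP=17, FP=2+12+7=21, FN=11+6+9=26 → 34/81 = 0.4198
  3: TP=24, FP=1+11+9=21, FN=6+7+7=20 → 48/89 = 0.5393
Weighted-F1 score = Σ (supportᵢ/N)·F1 scoreᵢ with N=179: (24/179)·0.5373 + (68/179)·0.6116 + (43/179)·0.4198 + (44/179)·0.5393 = 0.538

0.538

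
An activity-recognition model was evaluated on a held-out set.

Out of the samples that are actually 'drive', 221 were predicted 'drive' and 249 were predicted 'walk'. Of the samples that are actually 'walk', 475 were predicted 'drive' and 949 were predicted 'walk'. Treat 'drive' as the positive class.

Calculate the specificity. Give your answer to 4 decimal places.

Specificity = TN/(TN+FP) = 949/(949+475) = 0.6664

0.6664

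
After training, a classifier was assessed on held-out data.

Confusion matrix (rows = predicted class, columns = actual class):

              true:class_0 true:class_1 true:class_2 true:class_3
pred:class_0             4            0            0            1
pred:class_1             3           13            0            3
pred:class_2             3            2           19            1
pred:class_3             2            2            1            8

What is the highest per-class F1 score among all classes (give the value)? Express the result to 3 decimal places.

0.844

Per-class F1 score (2·TP/(2·TP+FP+FN)):
  class_0: TP=4, FP=0+0+1=1, FN=3+3+2=8 → 8/17 = 0.4706
  class_1: TP=13, FP=3+0+3=6, FN=0+2+2=4 → 26/36 = 0.7222
  class_2: TP=19, FP=3+2+1=6, FN=0+0+1=1 → 38/45 = 0.8444
  class_3: TP=8, FP=2+2+1=5, FN=1+3+1=5 → 16/26 = 0.6154
Highest is class 'class_2' with F1 score = 0.844.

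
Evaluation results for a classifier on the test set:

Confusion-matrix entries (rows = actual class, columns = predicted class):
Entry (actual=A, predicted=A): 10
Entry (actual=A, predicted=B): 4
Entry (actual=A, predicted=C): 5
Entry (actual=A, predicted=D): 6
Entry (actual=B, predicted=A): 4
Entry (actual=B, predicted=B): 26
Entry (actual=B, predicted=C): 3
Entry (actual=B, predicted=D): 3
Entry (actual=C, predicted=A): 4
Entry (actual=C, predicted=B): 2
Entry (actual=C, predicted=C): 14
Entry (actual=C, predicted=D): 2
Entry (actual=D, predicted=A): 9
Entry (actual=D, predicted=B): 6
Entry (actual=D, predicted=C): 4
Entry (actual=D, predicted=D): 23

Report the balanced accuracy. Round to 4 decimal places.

Balanced accuracy = mean of per-class recall.
  A: recall = 10/25 = 0.40000
  B: recall = 26/36 = 0.72222
  C: recall = 14/22 = 0.63636
  D: recall = 23/42 = 0.54762
Mean = (0.40000 + 0.72222 + 0.63636 + 0.54762) / 4 = 0.5766

0.5766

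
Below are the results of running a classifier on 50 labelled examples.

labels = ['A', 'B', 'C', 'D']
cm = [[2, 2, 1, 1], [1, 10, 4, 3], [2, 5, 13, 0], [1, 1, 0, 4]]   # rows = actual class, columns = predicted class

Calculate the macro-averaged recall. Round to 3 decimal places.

Per-class recall (TP/(TP+FN)):
  A: TP=2, FN=2+1+1=4 → 2/6 = 0.3333
  B: TP=10, FN=1+4+3=8 → 10/18 = 0.5556
  C: TP=13, FN=2+5+0=7 → 13/20 = 0.6500
  D: TP=4, FN=1+1+0=2 → 4/6 = 0.6667
Macro-recall = mean = (0.3333 + 0.5556 + 0.6500 + 0.6667) / 4 = 0.551

0.551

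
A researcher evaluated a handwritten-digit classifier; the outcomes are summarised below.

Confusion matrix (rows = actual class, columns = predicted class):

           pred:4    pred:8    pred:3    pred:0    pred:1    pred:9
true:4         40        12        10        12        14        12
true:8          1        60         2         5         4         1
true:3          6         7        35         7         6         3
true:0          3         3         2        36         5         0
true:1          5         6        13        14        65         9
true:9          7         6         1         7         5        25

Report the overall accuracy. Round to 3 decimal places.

Accuracy = trace / total = (40+60+35+36+65+25=261) / 449 = 261/449 = 0.581

0.581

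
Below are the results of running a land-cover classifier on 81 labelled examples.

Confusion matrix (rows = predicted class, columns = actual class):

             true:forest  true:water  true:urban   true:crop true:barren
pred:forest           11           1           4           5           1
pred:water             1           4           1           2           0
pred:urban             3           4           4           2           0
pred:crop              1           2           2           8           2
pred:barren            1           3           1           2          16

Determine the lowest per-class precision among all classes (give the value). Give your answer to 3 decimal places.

Per-class precision (TP/(TP+FP)):
  forest: TP=11, FP=1+4+5+1=11 → 11/22 = 0.5000
  water: TP=4, FP=1+1+2+0=4 → 4/8 = 0.5000
  urban: TP=4, FP=3+4+2+0=9 → 4/13 = 0.3077
  crop: TP=8, FP=1+2+2+2=7 → 8/15 = 0.5333
  barren: TP=16, FP=1+3+1+2=7 → 16/23 = 0.6957
Lowest is class 'urban' with precision = 0.308.

0.308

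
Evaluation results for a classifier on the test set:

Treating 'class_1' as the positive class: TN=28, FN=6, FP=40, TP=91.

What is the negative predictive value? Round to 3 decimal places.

NPV = TN/(TN+FN) = 28/(28+6) = 0.824

0.824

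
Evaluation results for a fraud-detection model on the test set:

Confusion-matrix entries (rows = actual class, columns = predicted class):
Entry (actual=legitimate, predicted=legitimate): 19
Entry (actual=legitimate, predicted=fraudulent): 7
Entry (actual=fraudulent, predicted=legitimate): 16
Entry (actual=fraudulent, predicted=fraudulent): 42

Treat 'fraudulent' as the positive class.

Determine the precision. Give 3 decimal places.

Precision = TP/(TP+FP) = 42/(42+7) = 42/49 = 0.857

0.857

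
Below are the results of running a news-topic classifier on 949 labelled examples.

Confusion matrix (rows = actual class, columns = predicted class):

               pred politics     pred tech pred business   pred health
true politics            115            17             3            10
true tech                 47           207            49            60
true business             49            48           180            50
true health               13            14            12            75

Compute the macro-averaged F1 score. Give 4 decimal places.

0.5943

Per-class F1 score (2·TP/(2·TP+FP+FN)):
  politics: TP=115, FP=47+49+13=109, FN=17+3+10=30 → 230/369 = 0.62331
  tech: TP=207, FP=17+48+14=79, FN=47+49+60=156 → 414/649 = 0.63790
  business: TP=180, FP=3+49+12=64, FN=49+48+50=147 → 360/571 = 0.63047
  health: TP=75, FP=10+60+50=120, FN=13+14+12=39 → 150/309 = 0.48544
Macro-F1 score = mean = (0.62331 + 0.63790 + 0.63047 + 0.48544) / 4 = 0.5943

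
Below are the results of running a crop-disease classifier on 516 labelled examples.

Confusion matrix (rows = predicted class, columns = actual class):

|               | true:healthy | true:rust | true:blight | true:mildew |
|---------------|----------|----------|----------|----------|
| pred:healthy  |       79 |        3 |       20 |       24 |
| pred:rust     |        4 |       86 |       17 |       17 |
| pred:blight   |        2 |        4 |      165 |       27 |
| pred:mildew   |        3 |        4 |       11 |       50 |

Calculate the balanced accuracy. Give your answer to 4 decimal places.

Balanced accuracy = mean of per-class recall.
  healthy: recall = 79/88 = 0.89773
  rust: recall = 86/97 = 0.88660
  blight: recall = 165/213 = 0.77465
  mildew: recall = 50/118 = 0.42373
Mean = (0.89773 + 0.88660 + 0.77465 + 0.42373) / 4 = 0.7457

0.7457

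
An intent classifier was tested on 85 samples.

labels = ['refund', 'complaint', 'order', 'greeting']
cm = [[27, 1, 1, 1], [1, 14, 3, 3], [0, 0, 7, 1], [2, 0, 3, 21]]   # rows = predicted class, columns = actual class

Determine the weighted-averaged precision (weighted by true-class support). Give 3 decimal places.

0.826

Per-class precision (TP/(TP+FP)):
  refund: TP=27, FP=1+1+1=3 → 27/30 = 0.9000
  complaint: TP=14, FP=1+3+3=7 → 14/21 = 0.6667
  order: TP=7, FP=0+0+1=1 → 7/8 = 0.8750
  greeting: TP=21, FP=2+0+3=5 → 21/26 = 0.8077
Weighted-precision = Σ (supportᵢ/N)·precisionᵢ with N=85: (30/85)·0.9000 + (15/85)·0.6667 + (14/85)·0.8750 + (26/85)·0.8077 = 0.826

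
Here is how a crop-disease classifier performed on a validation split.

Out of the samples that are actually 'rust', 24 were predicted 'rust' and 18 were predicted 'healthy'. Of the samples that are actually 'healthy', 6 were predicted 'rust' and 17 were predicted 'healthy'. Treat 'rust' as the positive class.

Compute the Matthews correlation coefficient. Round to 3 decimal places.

0.298

MCC = (TP·TN − FP·FN) / √((TP+FP)(TP+FN)(TN+FP)(TN+FN))
Numerator = 24·17 − 6·18 = 300
Denominator = √(30·42·23·35) = √1014300 = 1007.1246
MCC = 300 / 1007.1246 = 0.298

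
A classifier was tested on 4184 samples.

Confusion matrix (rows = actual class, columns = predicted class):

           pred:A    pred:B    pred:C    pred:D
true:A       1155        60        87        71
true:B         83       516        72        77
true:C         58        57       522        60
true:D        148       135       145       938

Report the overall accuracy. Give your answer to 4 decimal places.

Accuracy = trace / total = (1155+516+522+938=3131) / 4184 = 3131/4184 = 0.7483

0.7483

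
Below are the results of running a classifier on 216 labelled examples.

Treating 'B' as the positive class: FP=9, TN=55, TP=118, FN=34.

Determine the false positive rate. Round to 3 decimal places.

FPR = FP/(FP+TN) = 9/(9+55) = 0.141

0.141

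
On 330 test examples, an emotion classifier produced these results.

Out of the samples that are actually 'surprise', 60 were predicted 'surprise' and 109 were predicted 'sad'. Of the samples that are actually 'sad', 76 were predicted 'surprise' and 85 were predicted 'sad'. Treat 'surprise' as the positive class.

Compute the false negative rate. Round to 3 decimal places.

FNR = FN/(FN+TP) = 109/(109+60) = 0.645

0.645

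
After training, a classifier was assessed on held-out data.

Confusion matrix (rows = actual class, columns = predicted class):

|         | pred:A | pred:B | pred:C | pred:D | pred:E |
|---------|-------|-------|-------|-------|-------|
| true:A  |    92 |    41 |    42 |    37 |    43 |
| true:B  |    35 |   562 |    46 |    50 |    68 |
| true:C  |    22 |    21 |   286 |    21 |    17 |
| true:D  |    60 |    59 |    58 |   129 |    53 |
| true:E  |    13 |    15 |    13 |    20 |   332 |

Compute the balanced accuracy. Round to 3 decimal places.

Balanced accuracy = mean of per-class recall.
  A: recall = 92/255 = 0.3608
  B: recall = 562/761 = 0.7385
  C: recall = 286/367 = 0.7793
  D: recall = 129/359 = 0.3593
  E: recall = 332/393 = 0.8448
Mean = (0.3608 + 0.7385 + 0.7793 + 0.3593 + 0.8448) / 5 = 0.617

0.617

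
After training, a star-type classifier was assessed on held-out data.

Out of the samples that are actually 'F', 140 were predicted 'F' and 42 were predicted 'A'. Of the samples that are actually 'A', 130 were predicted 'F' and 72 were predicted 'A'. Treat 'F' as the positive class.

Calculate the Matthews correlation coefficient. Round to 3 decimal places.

MCC = (TP·TN − FP·FN) / √((TP+FP)(TP+FN)(TN+FP)(TN+FN))
Numerator = 140·72 − 130·42 = 4620
Denominator = √(270·182·202·114) = √1131595920 = 33639.2021
MCC = 4620 / 33639.2021 = 0.137

0.137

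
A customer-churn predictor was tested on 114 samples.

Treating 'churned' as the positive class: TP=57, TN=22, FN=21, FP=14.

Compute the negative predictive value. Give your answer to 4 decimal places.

NPV = TN/(TN+FN) = 22/(22+21) = 0.5116

0.5116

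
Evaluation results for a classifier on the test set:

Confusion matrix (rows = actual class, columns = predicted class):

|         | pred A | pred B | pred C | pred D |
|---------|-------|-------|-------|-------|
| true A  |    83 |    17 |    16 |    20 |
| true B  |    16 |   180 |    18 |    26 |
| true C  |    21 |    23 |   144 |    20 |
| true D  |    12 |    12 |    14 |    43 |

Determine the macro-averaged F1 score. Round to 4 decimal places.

0.6387

Per-class F1 score (2·TP/(2·TP+FP+FN)):
  A: TP=83, FP=16+21+12=49, FN=17+16+20=53 → 166/268 = 0.61940
  B: TP=180, FP=17+23+12=52, FN=16+18+26=60 → 360/472 = 0.76271
  C: TP=144, FP=16+18+14=48, FN=21+23+20=64 → 288/400 = 0.72000
  D: TP=43, FP=20+26+20=66, FN=12+12+14=38 → 86/190 = 0.45263
Macro-F1 score = mean = (0.61940 + 0.76271 + 0.72000 + 0.45263) / 4 = 0.6387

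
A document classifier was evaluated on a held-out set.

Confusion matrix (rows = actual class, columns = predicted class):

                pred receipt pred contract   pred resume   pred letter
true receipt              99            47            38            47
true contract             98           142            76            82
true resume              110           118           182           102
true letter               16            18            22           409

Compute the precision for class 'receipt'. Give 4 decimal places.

Treat 'receipt' as positive and all other classes as negative.
precision = TP/(TP+FP).
receipt: TP=99, FP=98+110+16=224 → 99/323 = 0.30650

0.3065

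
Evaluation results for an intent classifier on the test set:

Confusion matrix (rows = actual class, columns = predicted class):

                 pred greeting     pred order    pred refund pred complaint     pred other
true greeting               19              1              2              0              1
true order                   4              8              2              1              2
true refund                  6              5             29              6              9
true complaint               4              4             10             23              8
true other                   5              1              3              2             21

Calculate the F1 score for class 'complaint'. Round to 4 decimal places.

0.5679

Treat 'complaint' as positive and all other classes as negative.
F1 score = 2·TP/(2·TP+FP+FN).
complaint: TP=23, FP=0+1+6+2=9, FN=4+4+10+8=26 → 46/81 = 0.56790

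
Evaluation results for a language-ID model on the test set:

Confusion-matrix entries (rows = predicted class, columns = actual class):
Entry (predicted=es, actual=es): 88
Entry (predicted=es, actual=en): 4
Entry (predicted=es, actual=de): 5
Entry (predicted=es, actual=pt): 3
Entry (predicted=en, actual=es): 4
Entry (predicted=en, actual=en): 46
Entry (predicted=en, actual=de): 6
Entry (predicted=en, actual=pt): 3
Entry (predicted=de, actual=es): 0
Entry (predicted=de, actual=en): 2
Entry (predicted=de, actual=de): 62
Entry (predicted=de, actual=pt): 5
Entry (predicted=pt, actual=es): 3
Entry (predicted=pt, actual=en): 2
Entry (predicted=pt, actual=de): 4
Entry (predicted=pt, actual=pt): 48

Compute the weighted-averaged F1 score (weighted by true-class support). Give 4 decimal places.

Per-class F1 score (2·TP/(2·TP+FP+FN)):
  es: TP=88, FP=4+5+3=12, FN=4+0+3=7 → 176/195 = 0.90256
  en: TP=46, FP=4+6+3=13, FN=4+2+2=8 → 92/113 = 0.81416
  de: TP=62, FP=0+2+5=7, FN=5+6+4=15 → 124/146 = 0.84932
  pt: TP=48, FP=3+2+4=9, FN=3+3+5=11 → 96/116 = 0.82759
Weighted-F1 score = Σ (supportᵢ/N)·F1 scoreᵢ with N=285: (95/285)·0.90256 + (54/285)·0.81416 + (77/285)·0.84932 + (59/285)·0.82759 = 0.8559

0.8559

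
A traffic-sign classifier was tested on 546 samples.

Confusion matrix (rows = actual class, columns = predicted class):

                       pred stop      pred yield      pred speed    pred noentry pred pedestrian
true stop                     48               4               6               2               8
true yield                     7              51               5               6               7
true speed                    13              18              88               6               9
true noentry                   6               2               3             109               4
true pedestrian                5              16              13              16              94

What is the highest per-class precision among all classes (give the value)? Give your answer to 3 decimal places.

Per-class precision (TP/(TP+FP)):
  stop: TP=48, FP=7+13+6+5=31 → 48/79 = 0.6076
  yield: TP=51, FP=4+18+2+16=40 → 51/91 = 0.5604
  speed: TP=88, FP=6+5+3+13=27 → 88/115 = 0.7652
  noentry: TP=109, FP=2+6+6+16=30 → 109/139 = 0.7842
  pedestrian: TP=94, FP=8+7+9+4=28 → 94/122 = 0.7705
Highest is class 'noentry' with precision = 0.784.

0.784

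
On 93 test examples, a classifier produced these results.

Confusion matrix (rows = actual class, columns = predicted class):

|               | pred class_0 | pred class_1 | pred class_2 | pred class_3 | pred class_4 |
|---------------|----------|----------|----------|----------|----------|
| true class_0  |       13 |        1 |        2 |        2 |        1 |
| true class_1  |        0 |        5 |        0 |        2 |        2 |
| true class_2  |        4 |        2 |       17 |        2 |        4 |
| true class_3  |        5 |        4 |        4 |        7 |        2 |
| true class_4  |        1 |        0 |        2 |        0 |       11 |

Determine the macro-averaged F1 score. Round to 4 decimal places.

0.5544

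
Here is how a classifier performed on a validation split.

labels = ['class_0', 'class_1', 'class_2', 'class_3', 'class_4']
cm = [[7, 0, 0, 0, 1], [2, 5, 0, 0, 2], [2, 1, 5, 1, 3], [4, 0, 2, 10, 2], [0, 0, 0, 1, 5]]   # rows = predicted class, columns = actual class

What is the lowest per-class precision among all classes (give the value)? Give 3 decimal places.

Per-class precision (TP/(TP+FP)):
  class_0: TP=7, FP=0+0+0+1=1 → 7/8 = 0.8750
  class_1: TP=5, FP=2+0+0+2=4 → 5/9 = 0.5556
  class_2: TP=5, FP=2+1+1+3=7 → 5/12 = 0.4167
  class_3: TP=10, FP=4+0+2+2=8 → 10/18 = 0.5556
  class_4: TP=5, FP=0+0+0+1=1 → 5/6 = 0.8333
Lowest is class 'class_2' with precision = 0.417.

0.417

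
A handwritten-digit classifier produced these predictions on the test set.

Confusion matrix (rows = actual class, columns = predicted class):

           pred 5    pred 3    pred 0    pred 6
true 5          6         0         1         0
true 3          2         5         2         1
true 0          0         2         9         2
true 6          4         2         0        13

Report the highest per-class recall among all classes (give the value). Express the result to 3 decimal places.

Per-class recall (TP/(TP+FN)):
  5: TP=6, FN=0+1+0=1 → 6/7 = 0.8571
  3: TP=5, FN=2+2+1=5 → 5/10 = 0.5000
  0: TP=9, FN=0+2+2=4 → 9/13 = 0.6923
  6: TP=13, FN=4+2+0=6 → 13/19 = 0.6842
Highest is class '5' with recall = 0.857.

0.857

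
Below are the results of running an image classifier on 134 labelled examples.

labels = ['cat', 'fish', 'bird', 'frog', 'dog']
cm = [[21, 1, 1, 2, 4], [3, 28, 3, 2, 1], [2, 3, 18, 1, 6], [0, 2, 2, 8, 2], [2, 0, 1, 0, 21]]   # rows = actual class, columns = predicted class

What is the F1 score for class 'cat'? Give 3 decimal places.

F1 score = 2·TP/(2·TP+FP+FN).
cat: TP=21, FP=3+2+0+2=7, FN=1+1+2+4=8 → 42/57 = 0.7368

0.737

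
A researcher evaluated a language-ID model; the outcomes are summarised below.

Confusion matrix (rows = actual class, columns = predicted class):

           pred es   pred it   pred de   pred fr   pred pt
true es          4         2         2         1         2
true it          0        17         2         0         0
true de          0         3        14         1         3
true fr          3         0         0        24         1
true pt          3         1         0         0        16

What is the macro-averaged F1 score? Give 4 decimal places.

0.7118

Per-class F1 score (2·TP/(2·TP+FP+FN)):
  es: TP=4, FP=0+0+3+3=6, FN=2+2+1+2=7 → 8/21 = 0.38095
  it: TP=17, FP=2+3+0+1=6, FN=0+2+0+0=2 → 34/42 = 0.80952
  de: TP=14, FP=2+2+0+0=4, FN=0+3+1+3=7 → 28/39 = 0.71795
  fr: TP=24, FP=1+0+1+0=2, FN=3+0+0+1=4 → 48/54 = 0.88889
  pt: TP=16, FP=2+0+3+1=6, FN=3+1+0+0=4 → 32/42 = 0.76190
Macro-F1 score = mean = (0.38095 + 0.80952 + 0.71795 + 0.88889 + 0.76190) / 5 = 0.7118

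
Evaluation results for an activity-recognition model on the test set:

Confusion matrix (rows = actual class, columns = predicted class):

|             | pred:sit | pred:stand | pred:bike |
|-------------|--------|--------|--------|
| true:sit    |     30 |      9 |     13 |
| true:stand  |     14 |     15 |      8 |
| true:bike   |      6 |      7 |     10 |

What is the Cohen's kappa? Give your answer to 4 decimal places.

Observed agreement pₒ = trace/N = 55/112 = 0.49107
Expected agreement pₑ = Σ (rowᵢ·colᵢ)/N² = (52·50 + 37·31 + 23·31)/112² = 0.35555
κ = (pₒ − pₑ)/(1 − pₑ) = (0.49107 − 0.35555)/(1 − 0.35555) = 0.2103

0.2103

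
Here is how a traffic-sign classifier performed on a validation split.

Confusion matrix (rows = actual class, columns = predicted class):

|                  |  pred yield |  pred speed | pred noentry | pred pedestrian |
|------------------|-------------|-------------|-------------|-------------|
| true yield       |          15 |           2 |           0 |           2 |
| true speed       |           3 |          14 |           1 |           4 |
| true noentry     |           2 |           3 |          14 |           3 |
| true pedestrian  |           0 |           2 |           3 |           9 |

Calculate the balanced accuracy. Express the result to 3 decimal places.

0.676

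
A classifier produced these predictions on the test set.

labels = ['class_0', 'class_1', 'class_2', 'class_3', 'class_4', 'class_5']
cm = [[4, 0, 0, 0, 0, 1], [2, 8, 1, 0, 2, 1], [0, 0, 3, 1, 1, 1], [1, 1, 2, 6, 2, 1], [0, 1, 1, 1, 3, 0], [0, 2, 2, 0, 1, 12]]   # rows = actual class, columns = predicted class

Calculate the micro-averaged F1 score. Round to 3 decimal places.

0.590

Micro-averaging pools counts across classes: ΣTP=36, ΣFP=25, ΣFN=25.
Micro-F1 score = 2·TP/(2·TP+FP+FN) on pooled counts = 0.590 (equals overall accuracy in single-label multiclass).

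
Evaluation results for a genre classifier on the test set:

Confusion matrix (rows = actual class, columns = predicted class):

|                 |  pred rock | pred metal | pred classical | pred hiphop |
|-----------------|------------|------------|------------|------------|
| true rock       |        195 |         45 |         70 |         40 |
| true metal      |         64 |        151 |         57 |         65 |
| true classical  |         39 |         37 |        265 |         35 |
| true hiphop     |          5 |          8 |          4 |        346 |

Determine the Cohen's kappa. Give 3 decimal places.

0.560

Observed agreement pₒ = trace/N = 957/1426 = 0.6711
Expected agreement pₑ = Σ (rowᵢ·colᵢ)/N² = (350·303 + 337·241 + 376·396 + 363·486)/1426² = 0.2521
κ = (pₒ − pₑ)/(1 − pₑ) = (0.6711 − 0.2521)/(1 − 0.2521) = 0.560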